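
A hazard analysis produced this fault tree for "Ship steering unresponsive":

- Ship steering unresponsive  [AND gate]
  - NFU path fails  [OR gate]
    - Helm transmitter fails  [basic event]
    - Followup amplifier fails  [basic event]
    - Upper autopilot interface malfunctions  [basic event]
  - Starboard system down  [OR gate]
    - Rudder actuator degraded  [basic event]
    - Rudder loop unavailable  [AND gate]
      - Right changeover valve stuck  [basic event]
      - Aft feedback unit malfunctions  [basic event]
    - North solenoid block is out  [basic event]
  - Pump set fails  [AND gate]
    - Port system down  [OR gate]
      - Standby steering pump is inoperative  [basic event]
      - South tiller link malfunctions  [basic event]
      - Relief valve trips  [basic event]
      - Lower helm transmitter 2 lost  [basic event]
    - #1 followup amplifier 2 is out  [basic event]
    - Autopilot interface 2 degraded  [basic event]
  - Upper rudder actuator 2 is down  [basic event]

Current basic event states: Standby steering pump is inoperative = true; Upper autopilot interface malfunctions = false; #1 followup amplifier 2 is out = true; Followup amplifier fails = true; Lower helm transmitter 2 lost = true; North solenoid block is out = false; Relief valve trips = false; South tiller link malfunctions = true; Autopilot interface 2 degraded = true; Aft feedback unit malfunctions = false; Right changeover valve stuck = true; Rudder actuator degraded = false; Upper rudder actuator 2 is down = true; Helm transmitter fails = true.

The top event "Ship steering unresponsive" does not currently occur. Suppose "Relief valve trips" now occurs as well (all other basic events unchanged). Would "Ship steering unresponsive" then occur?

Counterfactual: set "Relief valve trips" to occurred.
NFU path fails [OR]: Helm transmitter fails=occurs, Followup amplifier fails=occurs, Upper autopilot interface malfunctions=not → at least one input occurs → occurs.
Rudder loop unavailable [AND]: Right changeover valve stuck=occurs, Aft feedback unit malfunctions=not → not all inputs occur → does not occur.
Starboard system down [OR]: Rudder actuator degraded=not, Rudder loop unavailable=not, North solenoid block is out=not → no input occurs → does not occur.
Port system down [OR]: Standby steering pump is inoperative=occurs, South tiller link malfunctions=occurs, Relief valve trips=occurs, Lower helm transmitter 2 lost=occurs → at least one input occurs → occurs.
Pump set fails [AND]: Port system down=occurs, #1 followup amplifier 2 is out=occurs, Autopilot interface 2 degraded=occurs → all inputs occur → occurs.
Ship steering unresponsive [AND]: NFU path fails=occurs, Starboard system down=not, Pump set fails=occurs, Upper rudder actuator 2 is down=occurs → not all inputs occur → does not occur.

No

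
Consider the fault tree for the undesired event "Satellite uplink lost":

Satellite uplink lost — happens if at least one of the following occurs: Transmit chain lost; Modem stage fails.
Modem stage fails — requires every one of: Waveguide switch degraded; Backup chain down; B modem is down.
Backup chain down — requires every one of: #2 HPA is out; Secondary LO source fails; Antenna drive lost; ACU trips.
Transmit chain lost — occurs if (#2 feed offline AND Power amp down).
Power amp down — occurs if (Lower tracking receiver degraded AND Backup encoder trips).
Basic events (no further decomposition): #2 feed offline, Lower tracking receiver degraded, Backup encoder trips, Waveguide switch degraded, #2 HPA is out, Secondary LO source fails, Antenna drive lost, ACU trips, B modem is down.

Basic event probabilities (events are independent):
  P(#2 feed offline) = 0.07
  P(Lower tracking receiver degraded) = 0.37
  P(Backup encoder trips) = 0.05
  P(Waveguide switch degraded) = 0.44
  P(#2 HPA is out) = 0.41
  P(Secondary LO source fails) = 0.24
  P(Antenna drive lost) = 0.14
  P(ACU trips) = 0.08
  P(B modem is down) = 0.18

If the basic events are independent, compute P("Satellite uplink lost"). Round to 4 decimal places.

0.0014

P(Power amp down) [AND] = 0.37 × 0.05 = 0.018500
P(Transmit chain lost) [AND] = 0.07 × 0.018500 = 0.001295
P(Backup chain down) [AND] = 0.41 × 0.24 × 0.14 × 0.08 = 0.001102
P(Modem stage fails) [AND] = 0.44 × 0.001102 × 0.18 = 0.000087
P(Satellite uplink lost) [OR] = 1 − (1−0.001295) × (1−0.000087) = 0.001382
Rounded to 4 decimal places: P(Satellite uplink lost) ≈ 0.0014.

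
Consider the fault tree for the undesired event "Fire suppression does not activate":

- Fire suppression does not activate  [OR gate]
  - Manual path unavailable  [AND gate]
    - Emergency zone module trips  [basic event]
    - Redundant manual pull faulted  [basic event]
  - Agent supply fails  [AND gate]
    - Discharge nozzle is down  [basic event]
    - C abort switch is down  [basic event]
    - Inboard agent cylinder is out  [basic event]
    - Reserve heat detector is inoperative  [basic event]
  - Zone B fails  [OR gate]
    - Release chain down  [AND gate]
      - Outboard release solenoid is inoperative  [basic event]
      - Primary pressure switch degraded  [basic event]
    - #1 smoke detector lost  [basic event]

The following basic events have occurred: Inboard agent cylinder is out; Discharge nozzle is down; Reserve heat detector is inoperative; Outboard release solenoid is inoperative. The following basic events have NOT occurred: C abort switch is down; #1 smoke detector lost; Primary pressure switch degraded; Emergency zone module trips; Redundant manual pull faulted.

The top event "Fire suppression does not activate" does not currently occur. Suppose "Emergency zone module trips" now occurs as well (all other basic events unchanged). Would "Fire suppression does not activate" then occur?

Counterfactual: set "Emergency zone module trips" to occurred.
Manual path unavailable [AND]: Emergency zone module trips=occurs, Redundant manual pull faulted=not → not all inputs occur → does not occur.
Agent supply fails [AND]: Discharge nozzle is down=occurs, C abort switch is down=not, Inboard agent cylinder is out=occurs, Reserve heat detector is inoperative=occurs → not all inputs occur → does not occur.
Release chain down [AND]: Outboard release solenoid is inoperative=occurs, Primary pressure switch degraded=not → not all inputs occur → does not occur.
Zone B fails [OR]: Release chain down=not, #1 smoke detector lost=not → no input occurs → does not occur.
Fire suppression does not activate [OR]: Manual path unavailable=not, Agent supply fails=not, Zone B fails=not → no input occurs → does not occur.

No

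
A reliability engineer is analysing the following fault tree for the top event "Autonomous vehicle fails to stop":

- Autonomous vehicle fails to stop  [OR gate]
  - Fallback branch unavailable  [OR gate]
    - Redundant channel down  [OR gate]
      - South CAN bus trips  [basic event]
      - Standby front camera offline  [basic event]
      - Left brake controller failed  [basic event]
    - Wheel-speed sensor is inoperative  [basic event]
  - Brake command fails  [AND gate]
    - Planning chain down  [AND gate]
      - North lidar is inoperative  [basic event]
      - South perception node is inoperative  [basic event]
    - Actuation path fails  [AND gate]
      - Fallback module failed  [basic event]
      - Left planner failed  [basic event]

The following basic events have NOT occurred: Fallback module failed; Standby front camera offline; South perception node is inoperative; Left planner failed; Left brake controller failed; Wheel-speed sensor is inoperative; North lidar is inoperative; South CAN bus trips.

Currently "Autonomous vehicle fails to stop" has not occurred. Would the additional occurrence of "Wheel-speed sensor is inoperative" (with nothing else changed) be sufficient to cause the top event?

Yes

Counterfactual: set "Wheel-speed sensor is inoperative" to occurred.
Redundant channel down [OR]: South CAN bus trips=not, Standby front camera offline=not, Left brake controller failed=not → no input occurs → does not occur.
Fallback branch unavailable [OR]: Redundant channel down=not, Wheel-speed sensor is inoperative=occurs → at least one input occurs → occurs.
Planning chain down [AND]: North lidar is inoperative=not, South perception node is inoperative=not → not all inputs occur → does not occur.
Actuation path fails [AND]: Fallback module failed=not, Left planner failed=not → not all inputs occur → does not occur.
Brake command fails [AND]: Planning chain down=not, Actuation path fails=not → not all inputs occur → does not occur.
Autonomous vehicle fails to stop [OR]: Fallback branch unavailable=occurs, Brake command fails=not → at least one input occurs → occurs.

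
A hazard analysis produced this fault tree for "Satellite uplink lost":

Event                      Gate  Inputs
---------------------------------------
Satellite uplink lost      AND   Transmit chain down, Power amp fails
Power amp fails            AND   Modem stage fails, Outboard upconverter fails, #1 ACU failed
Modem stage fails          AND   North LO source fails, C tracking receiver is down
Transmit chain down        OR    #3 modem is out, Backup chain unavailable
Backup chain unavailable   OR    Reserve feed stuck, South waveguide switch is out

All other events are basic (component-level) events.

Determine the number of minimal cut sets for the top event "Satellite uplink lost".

Backup chain unavailable [OR]: union of children's cut sets → 2 cut set(s).
Transmit chain down [OR]: union of children's cut sets → 3 cut set(s).
Modem stage fails [AND]: one cut set from each child combined → 1 × 1 = 1 cut set(s).
Power amp fails [AND]: one cut set from each child combined → 1 × 1 × 1 = 1 cut set(s).
Satellite uplink lost [AND]: one cut set from each child combined → 3 × 1 = 3 cut set(s).
Minimal cut sets: {#1 ACU failed, #3 modem is out, C tracking receiver is down, North LO source fails, Outboard upconverter fails}; {#1 ACU failed, C tracking receiver is down, North LO source fails, Outboard upconverter fails, Reserve feed stuck}; {#1 ACU failed, C tracking receiver is down, North LO source fails, Outboard upconverter fails, South waveguide switch is out}.

3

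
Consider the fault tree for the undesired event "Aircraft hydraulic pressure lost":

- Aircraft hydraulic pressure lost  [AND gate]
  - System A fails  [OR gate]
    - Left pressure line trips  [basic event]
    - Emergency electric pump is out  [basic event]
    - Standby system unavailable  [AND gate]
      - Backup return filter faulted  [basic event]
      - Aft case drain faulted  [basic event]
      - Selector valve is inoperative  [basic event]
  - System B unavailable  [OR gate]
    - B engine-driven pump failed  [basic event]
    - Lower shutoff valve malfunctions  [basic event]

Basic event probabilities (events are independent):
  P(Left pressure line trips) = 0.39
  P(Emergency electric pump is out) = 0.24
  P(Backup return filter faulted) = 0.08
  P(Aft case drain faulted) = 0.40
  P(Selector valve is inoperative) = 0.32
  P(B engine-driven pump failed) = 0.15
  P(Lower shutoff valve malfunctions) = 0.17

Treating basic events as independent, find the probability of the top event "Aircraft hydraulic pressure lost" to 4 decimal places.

P(Standby system unavailable) [AND] = 0.08 × 0.40 × 0.32 = 0.010240
P(System A fails) [OR] = 1 − (1−0.39) × (1−0.24) × (1−0.010240) = 0.541147
P(System B unavailable) [OR] = 1 − (1−0.15) × (1−0.17) = 0.294500
P(Aircraft hydraulic pressure lost) [AND] = 0.541147 × 0.294500 = 0.159368
Rounded to 4 decimal places: P(Aircraft hydraulic pressure lost) ≈ 0.1594.

0.1594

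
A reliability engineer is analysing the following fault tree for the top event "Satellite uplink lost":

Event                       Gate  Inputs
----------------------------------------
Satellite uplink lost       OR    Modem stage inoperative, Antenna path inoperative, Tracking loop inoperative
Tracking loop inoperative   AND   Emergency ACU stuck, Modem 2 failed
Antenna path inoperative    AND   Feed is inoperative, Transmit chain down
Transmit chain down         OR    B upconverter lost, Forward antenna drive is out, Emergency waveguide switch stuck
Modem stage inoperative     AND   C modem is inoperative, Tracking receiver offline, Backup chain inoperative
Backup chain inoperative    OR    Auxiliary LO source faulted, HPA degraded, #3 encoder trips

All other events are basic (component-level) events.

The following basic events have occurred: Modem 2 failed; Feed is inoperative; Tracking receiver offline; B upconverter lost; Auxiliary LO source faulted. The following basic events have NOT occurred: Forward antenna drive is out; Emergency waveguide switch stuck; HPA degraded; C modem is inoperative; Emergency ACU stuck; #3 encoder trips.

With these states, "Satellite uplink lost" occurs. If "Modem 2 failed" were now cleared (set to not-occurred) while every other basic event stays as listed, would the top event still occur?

Yes

Counterfactual: set "Modem 2 failed" to not occurred.
Backup chain inoperative [OR]: Auxiliary LO source faulted=occurs, HPA degraded=not, #3 encoder trips=not → at least one input occurs → occurs.
Modem stage inoperative [AND]: C modem is inoperative=not, Tracking receiver offline=occurs, Backup chain inoperative=occurs → not all inputs occur → does not occur.
Transmit chain down [OR]: B upconverter lost=occurs, Forward antenna drive is out=not, Emergency waveguide switch stuck=not → at least one input occurs → occurs.
Antenna path inoperative [AND]: Feed is inoperative=occurs, Transmit chain down=occurs → all inputs occur → occurs.
Tracking loop inoperative [AND]: Emergency ACU stuck=not, Modem 2 failed=not → not all inputs occur → does not occur.
Satellite uplink lost [OR]: Modem stage inoperative=not, Antenna path inoperative=occurs, Tracking loop inoperative=not → at least one input occurs → occurs.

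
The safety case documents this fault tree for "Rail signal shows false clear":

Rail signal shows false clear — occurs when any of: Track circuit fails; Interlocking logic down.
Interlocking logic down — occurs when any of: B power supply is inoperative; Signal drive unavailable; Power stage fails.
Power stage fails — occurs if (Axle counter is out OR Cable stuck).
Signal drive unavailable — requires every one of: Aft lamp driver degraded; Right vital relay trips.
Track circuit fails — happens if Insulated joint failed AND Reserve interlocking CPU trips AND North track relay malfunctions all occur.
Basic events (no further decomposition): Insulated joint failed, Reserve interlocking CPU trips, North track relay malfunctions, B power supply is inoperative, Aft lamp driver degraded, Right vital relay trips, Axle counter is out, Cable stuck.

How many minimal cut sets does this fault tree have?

5

Track circuit fails [AND]: one cut set from each child combined → 1 × 1 × 1 = 1 cut set(s).
Signal drive unavailable [AND]: one cut set from each child combined → 1 × 1 = 1 cut set(s).
Power stage fails [OR]: union of children's cut sets → 2 cut set(s).
Interlocking logic down [OR]: union of children's cut sets → 4 cut set(s).
Rail signal shows false clear [OR]: union of children's cut sets → 5 cut set(s).
Minimal cut sets: {Insulated joint failed, North track relay malfunctions, Reserve interlocking CPU trips}; {B power supply is inoperative}; {Aft lamp driver degraded, Right vital relay trips}; {Axle counter is out}; {Cable stuck}.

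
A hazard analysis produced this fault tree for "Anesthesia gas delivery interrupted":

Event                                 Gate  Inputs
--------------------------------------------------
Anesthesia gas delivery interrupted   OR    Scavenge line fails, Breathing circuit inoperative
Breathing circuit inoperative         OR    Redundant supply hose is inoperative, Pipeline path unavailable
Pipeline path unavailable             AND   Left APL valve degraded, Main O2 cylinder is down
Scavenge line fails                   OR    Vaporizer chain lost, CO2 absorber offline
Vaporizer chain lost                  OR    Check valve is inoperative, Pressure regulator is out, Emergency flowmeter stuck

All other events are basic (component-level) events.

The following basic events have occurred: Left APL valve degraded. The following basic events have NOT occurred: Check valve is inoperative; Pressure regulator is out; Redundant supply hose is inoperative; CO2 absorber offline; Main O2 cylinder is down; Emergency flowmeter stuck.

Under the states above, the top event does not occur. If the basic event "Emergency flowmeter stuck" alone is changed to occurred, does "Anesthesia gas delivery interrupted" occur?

Counterfactual: set "Emergency flowmeter stuck" to occurred.
Vaporizer chain lost [OR]: Check valve is inoperative=not, Pressure regulator is out=not, Emergency flowmeter stuck=occurs → at least one input occurs → occurs.
Scavenge line fails [OR]: Vaporizer chain lost=occurs, CO2 absorber offline=not → at least one input occurs → occurs.
Pipeline path unavailable [AND]: Left APL valve degraded=occurs, Main O2 cylinder is down=not → not all inputs occur → does not occur.
Breathing circuit inoperative [OR]: Redundant supply hose is inoperative=not, Pipeline path unavailable=not → no input occurs → does not occur.
Anesthesia gas delivery interrupted [OR]: Scavenge line fails=occurs, Breathing circuit inoperative=not → at least one input occurs → occurs.

Yes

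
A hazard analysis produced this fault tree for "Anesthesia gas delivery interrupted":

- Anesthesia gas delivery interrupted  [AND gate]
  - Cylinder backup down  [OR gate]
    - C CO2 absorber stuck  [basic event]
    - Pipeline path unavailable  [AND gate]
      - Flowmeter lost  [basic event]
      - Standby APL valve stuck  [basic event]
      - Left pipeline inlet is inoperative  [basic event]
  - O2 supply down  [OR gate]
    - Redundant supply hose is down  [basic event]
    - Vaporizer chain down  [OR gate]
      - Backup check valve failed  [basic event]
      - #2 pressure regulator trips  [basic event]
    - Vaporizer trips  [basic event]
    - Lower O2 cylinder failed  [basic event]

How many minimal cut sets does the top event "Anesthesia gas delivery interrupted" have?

Pipeline path unavailable [AND]: one cut set from each child combined → 1 × 1 × 1 = 1 cut set(s).
Cylinder backup down [OR]: union of children's cut sets → 2 cut set(s).
Vaporizer chain down [OR]: union of children's cut sets → 2 cut set(s).
O2 supply down [OR]: union of children's cut sets → 5 cut set(s).
Anesthesia gas delivery interrupted [AND]: one cut set from each child combined → 2 × 5 = 10 cut set(s).
Minimal cut sets: {C CO2 absorber stuck, Redundant supply hose is down}; {Backup check valve failed, C CO2 absorber stuck}; {#2 pressure regulator trips, C CO2 absorber stuck}; {C CO2 absorber stuck, Vaporizer trips}; {C CO2 absorber stuck, Lower O2 cylinder failed}; {Flowmeter lost, Left pipeline inlet is inoperative, Redundant supply hose is down, Standby APL valve stuck}; {Backup check valve failed, Flowmeter lost, Left pipeline inlet is inoperative, Standby APL valve stuck}; {#2 pressure regulator trips, Flowmeter lost, Left pipeline inlet is inoperative, Standby APL valve stuck}; {Flowmeter lost, Left pipeline inlet is inoperative, Standby APL valve stuck, Vaporizer trips}; {Flowmeter lost, Left pipeline inlet is inoperative, Lower O2 cylinder failed, Standby APL valve stuck}.

10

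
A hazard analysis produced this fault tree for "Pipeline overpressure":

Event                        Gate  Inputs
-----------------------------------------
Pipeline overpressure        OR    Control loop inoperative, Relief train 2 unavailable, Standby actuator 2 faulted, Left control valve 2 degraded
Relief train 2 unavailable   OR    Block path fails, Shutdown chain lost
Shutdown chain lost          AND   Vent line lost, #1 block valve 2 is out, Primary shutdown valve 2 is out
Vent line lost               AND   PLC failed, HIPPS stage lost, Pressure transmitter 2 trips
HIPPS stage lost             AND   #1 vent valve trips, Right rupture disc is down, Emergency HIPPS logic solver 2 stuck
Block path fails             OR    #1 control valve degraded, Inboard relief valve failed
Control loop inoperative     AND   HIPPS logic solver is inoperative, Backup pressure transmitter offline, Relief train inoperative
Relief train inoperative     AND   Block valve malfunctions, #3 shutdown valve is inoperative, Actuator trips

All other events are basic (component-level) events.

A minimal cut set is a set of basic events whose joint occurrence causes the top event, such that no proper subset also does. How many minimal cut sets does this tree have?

6

Relief train inoperative [AND]: one cut set from each child combined → 1 × 1 × 1 = 1 cut set(s).
Control loop inoperative [AND]: one cut set from each child combined → 1 × 1 × 1 = 1 cut set(s).
Block path fails [OR]: union of children's cut sets → 2 cut set(s).
HIPPS stage lost [AND]: one cut set from each child combined → 1 × 1 × 1 = 1 cut set(s).
Vent line lost [AND]: one cut set from each child combined → 1 × 1 × 1 = 1 cut set(s).
Shutdown chain lost [AND]: one cut set from each child combined → 1 × 1 × 1 = 1 cut set(s).
Relief train 2 unavailable [OR]: union of children's cut sets → 3 cut set(s).
Pipeline overpressure [OR]: union of children's cut sets → 6 cut set(s).
Minimal cut sets: {#3 shutdown valve is inoperative, Actuator trips, Backup pressure transmitter offline, Block valve malfunctions, HIPPS logic solver is inoperative}; {#1 control valve degraded}; {Inboard relief valve failed}; {#1 block valve 2 is out, #1 vent valve trips, Emergency HIPPS logic solver 2 stuck, PLC failed, Pressure transmitter 2 trips, Primary shutdown valve 2 is out, Right rupture disc is down}; {Standby actuator 2 faulted}; {Left control valve 2 degraded}.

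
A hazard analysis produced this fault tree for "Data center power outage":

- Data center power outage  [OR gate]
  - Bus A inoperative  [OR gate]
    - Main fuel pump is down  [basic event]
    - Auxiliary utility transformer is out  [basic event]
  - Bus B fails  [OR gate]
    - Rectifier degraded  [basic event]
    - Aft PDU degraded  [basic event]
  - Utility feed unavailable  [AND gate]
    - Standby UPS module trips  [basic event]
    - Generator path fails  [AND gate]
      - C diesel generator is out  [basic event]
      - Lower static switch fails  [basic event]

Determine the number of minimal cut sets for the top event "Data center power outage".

5

Bus A inoperative [OR]: union of children's cut sets → 2 cut set(s).
Bus B fails [OR]: union of children's cut sets → 2 cut set(s).
Generator path fails [AND]: one cut set from each child combined → 1 × 1 = 1 cut set(s).
Utility feed unavailable [AND]: one cut set from each child combined → 1 × 1 = 1 cut set(s).
Data center power outage [OR]: union of children's cut sets → 5 cut set(s).
Minimal cut sets: {Main fuel pump is down}; {Auxiliary utility transformer is out}; {Rectifier degraded}; {Aft PDU degraded}; {C diesel generator is out, Lower static switch fails, Standby UPS module trips}.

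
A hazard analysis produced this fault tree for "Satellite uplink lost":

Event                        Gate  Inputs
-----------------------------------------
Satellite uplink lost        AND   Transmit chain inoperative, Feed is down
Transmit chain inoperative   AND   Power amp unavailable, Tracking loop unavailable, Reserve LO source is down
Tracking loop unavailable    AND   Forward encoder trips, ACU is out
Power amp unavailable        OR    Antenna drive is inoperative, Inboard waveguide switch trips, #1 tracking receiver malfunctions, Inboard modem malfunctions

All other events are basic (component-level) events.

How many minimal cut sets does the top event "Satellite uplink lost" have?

Power amp unavailable [OR]: union of children's cut sets → 4 cut set(s).
Tracking loop unavailable [AND]: one cut set from each child combined → 1 × 1 = 1 cut set(s).
Transmit chain inoperative [AND]: one cut set from each child combined → 4 × 1 × 1 = 4 cut set(s).
Satellite uplink lost [AND]: one cut set from each child combined → 4 × 1 = 4 cut set(s).
Minimal cut sets: {ACU is out, Antenna drive is inoperative, Feed is down, Forward encoder trips, Reserve LO source is down}; {ACU is out, Feed is down, Forward encoder trips, Inboard waveguide switch trips, Reserve LO source is down}; {#1 tracking receiver malfunctions, ACU is out, Feed is down, Forward encoder trips, Reserve LO source is down}; {ACU is out, Feed is down, Forward encoder trips, Inboard modem malfunctions, Reserve LO source is down}.

4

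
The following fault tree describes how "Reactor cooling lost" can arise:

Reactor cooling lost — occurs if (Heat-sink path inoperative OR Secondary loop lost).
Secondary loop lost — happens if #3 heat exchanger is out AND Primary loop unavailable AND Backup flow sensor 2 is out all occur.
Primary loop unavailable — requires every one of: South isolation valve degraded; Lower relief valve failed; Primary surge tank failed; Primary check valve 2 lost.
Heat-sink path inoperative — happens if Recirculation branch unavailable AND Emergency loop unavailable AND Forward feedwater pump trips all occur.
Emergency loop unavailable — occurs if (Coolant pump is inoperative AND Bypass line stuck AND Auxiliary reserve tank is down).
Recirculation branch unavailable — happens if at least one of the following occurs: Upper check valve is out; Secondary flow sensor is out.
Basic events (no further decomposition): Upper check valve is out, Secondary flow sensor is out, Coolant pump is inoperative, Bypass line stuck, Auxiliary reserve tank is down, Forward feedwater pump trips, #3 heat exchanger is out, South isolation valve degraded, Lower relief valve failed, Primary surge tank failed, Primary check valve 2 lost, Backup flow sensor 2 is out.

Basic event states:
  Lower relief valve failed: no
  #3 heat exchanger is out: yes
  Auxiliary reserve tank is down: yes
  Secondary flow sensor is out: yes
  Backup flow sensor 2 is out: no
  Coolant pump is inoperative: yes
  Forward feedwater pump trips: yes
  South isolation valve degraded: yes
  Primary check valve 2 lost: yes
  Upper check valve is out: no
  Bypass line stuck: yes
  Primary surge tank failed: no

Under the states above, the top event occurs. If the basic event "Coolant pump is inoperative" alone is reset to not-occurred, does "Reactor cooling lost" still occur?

No

Counterfactual: set "Coolant pump is inoperative" to not occurred.
Recirculation branch unavailable [OR]: Upper check valve is out=not, Secondary flow sensor is out=occurs → at least one input occurs → occurs.
Emergency loop unavailable [AND]: Coolant pump is inoperative=not, Bypass line stuck=occurs, Auxiliary reserve tank is down=occurs → not all inputs occur → does not occur.
Heat-sink path inoperative [AND]: Recirculation branch unavailable=occurs, Emergency loop unavailable=not, Forward feedwater pump trips=occurs → not all inputs occur → does not occur.
Primary loop unavailable [AND]: South isolation valve degraded=occurs, Lower relief valve failed=not, Primary surge tank failed=not, Primary check valve 2 lost=occurs → not all inputs occur → does not occur.
Secondary loop lost [AND]: #3 heat exchanger is out=occurs, Primary loop unavailable=not, Backup flow sensor 2 is out=not → not all inputs occur → does not occur.
Reactor cooling lost [OR]: Heat-sink path inoperative=not, Secondary loop lost=not → no input occurs → does not occur.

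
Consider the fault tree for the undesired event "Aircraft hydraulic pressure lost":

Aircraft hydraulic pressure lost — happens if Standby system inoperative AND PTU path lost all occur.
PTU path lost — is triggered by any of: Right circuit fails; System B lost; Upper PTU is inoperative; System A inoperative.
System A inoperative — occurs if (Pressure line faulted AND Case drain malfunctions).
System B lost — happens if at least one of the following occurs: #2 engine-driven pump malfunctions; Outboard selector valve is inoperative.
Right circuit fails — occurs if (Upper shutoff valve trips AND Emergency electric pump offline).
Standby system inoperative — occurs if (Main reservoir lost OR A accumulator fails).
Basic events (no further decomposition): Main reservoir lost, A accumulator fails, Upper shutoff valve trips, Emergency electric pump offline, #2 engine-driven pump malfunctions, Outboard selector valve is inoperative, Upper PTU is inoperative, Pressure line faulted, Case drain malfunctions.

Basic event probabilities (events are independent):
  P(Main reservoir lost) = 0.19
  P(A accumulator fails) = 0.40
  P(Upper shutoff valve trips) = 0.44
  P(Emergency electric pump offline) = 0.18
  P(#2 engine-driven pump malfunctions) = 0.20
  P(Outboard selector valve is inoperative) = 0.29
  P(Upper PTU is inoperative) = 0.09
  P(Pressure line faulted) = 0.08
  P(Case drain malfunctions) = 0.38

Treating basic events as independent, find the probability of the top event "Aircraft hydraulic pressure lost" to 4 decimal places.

P(Standby system inoperative) [OR] = 1 − (1−0.19) × (1−0.40) = 0.514000
P(Right circuit fails) [AND] = 0.44 × 0.18 = 0.079200
P(System B lost) [OR] = 1 − (1−0.20) × (1−0.29) = 0.432000
P(System A inoperative) [AND] = 0.08 × 0.38 = 0.030400
P(PTU path lost) [OR] = 1 − (1−0.079200) × (1−0.432000) × (1−0.09) × (1−0.030400) = 0.538526
P(Aircraft hydraulic pressure lost) [AND] = 0.514000 × 0.538526 = 0.276802
Rounded to 4 decimal places: P(Aircraft hydraulic pressure lost) ≈ 0.2768.

0.2768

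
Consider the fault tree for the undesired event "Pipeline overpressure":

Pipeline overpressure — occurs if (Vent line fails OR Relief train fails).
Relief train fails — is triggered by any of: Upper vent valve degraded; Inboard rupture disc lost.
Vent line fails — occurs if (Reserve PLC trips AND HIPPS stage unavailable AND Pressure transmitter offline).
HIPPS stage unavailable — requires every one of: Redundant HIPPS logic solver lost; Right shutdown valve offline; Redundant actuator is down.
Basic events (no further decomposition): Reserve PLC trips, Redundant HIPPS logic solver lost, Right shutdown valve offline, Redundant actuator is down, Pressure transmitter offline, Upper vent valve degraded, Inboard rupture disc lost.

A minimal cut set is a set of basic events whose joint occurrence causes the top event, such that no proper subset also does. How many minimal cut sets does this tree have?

HIPPS stage unavailable [AND]: one cut set from each child combined → 1 × 1 × 1 = 1 cut set(s).
Vent line fails [AND]: one cut set from each child combined → 1 × 1 × 1 = 1 cut set(s).
Relief train fails [OR]: union of children's cut sets → 2 cut set(s).
Pipeline overpressure [OR]: union of children's cut sets → 3 cut set(s).
Minimal cut sets: {Pressure transmitter offline, Redundant HIPPS logic solver lost, Redundant actuator is down, Reserve PLC trips, Right shutdown valve offline}; {Upper vent valve degraded}; {Inboard rupture disc lost}.

3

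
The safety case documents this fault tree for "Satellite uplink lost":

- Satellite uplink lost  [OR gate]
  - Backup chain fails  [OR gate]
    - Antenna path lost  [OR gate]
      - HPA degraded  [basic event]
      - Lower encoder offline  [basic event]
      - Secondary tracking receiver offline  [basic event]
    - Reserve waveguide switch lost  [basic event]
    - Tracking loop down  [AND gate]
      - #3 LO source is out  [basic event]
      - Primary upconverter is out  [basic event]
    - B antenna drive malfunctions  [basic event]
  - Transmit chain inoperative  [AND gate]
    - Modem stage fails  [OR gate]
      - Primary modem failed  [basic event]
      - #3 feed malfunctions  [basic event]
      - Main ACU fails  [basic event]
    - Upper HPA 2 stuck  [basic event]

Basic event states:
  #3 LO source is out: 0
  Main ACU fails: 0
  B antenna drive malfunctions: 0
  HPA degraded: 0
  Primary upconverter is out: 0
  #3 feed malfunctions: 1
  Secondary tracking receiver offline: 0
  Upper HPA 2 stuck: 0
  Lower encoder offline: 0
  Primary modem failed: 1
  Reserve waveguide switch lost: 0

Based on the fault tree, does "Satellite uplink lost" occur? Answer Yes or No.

Antenna path lost [OR]: HPA degraded=not, Lower encoder offline=not, Secondary tracking receiver offline=not → no input occurs → does not occur.
Tracking loop down [AND]: #3 LO source is out=not, Primary upconverter is out=not → not all inputs occur → does not occur.
Backup chain fails [OR]: Antenna path lost=not, Reserve waveguide switch lost=not, Tracking loop down=not, B antenna drive malfunctions=not → no input occurs → does not occur.
Modem stage fails [OR]: Primary modem failed=occurs, #3 feed malfunctions=occurs, Main ACU fails=not → at least one input occurs → occurs.
Transmit chain inoperative [AND]: Modem stage fails=occurs, Upper HPA 2 stuck=not → not all inputs occur → does not occur.
Satellite uplink lost [OR]: Backup chain fails=not, Transmit chain inoperative=not → no input occurs → does not occur.

No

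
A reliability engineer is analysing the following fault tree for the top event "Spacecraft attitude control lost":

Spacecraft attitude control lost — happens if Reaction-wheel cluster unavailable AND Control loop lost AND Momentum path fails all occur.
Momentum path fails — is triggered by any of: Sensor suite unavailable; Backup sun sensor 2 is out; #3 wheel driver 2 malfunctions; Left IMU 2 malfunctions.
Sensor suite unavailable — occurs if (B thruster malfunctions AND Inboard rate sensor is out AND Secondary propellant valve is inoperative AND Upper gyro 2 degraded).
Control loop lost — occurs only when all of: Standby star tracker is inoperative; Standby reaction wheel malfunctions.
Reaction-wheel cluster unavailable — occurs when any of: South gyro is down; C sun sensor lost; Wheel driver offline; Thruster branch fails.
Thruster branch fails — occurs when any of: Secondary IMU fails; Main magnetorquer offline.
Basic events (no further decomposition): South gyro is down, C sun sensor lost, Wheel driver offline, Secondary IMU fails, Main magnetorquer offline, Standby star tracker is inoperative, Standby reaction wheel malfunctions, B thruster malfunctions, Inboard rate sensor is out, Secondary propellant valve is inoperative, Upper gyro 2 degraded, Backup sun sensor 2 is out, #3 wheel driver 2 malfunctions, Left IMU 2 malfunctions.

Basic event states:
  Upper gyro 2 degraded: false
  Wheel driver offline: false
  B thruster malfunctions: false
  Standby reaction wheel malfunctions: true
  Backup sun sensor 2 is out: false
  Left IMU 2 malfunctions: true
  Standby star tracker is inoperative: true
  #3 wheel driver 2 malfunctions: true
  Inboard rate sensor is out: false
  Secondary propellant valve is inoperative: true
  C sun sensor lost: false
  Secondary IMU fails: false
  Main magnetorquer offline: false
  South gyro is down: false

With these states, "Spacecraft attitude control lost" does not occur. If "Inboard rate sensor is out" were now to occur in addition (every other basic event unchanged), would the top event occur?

No

Counterfactual: set "Inboard rate sensor is out" to occurred.
Thruster branch fails [OR]: Secondary IMU fails=not, Main magnetorquer offline=not → no input occurs → does not occur.
Reaction-wheel cluster unavailable [OR]: South gyro is down=not, C sun sensor lost=not, Wheel driver offline=not, Thruster branch fails=not → no input occurs → does not occur.
Control loop lost [AND]: Standby star tracker is inoperative=occurs, Standby reaction wheel malfunctions=occurs → all inputs occur → occurs.
Sensor suite unavailable [AND]: B thruster malfunctions=not, Inboard rate sensor is out=occurs, Secondary propellant valve is inoperative=occurs, Upper gyro 2 degraded=not → not all inputs occur → does not occur.
Momentum path fails [OR]: Sensor suite unavailable=not, Backup sun sensor 2 is out=not, #3 wheel driver 2 malfunctions=occurs, Left IMU 2 malfunctions=occurs → at least one input occurs → occurs.
Spacecraft attitude control lost [AND]: Reaction-wheel cluster unavailable=not, Control loop lost=occurs, Momentum path fails=occurs → not all inputs occur → does not occur.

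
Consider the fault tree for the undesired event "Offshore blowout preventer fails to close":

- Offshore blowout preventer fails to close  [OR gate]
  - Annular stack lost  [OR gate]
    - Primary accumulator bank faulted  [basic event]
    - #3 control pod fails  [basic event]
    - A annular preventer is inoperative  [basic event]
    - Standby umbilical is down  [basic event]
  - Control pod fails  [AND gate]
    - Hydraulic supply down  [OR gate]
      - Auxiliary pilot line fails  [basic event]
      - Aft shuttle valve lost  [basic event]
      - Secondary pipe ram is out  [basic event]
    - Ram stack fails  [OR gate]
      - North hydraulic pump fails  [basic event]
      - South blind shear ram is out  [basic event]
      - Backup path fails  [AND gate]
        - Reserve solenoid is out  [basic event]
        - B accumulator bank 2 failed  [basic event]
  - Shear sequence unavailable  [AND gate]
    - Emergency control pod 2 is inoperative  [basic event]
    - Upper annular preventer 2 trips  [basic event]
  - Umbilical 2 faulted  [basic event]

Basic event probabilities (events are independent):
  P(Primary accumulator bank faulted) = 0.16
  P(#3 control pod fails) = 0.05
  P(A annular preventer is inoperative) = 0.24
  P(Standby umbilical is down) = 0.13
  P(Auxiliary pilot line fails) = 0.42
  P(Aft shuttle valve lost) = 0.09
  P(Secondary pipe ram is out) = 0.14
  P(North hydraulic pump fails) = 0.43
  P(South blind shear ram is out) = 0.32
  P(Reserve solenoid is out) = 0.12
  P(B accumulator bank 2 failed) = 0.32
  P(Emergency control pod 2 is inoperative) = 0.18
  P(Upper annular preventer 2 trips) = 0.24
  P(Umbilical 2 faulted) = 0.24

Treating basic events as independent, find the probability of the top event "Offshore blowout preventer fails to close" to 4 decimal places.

0.7478

P(Annular stack lost) [OR] = 1 − (1−0.16) × (1−0.05) × (1−0.24) × (1−0.13) = 0.472362
P(Hydraulic supply down) [OR] = 1 − (1−0.42) × (1−0.09) × (1−0.14) = 0.546092
P(Backup path fails) [AND] = 0.12 × 0.32 = 0.038400
P(Ram stack fails) [OR] = 1 − (1−0.43) × (1−0.32) × (1−0.038400) = 0.627284
P(Control pod fails) [AND] = 0.546092 × 0.627284 = 0.342555
P(Shear sequence unavailable) [AND] = 0.18 × 0.24 = 0.043200
P(Offshore blowout preventer fails to close) [OR] = 1 − (1−0.472362) × (1−0.342555) × (1−0.043200) × (1−0.24) = 0.747751
Rounded to 4 decimal places: P(Offshore blowout preventer fails to close) ≈ 0.7478.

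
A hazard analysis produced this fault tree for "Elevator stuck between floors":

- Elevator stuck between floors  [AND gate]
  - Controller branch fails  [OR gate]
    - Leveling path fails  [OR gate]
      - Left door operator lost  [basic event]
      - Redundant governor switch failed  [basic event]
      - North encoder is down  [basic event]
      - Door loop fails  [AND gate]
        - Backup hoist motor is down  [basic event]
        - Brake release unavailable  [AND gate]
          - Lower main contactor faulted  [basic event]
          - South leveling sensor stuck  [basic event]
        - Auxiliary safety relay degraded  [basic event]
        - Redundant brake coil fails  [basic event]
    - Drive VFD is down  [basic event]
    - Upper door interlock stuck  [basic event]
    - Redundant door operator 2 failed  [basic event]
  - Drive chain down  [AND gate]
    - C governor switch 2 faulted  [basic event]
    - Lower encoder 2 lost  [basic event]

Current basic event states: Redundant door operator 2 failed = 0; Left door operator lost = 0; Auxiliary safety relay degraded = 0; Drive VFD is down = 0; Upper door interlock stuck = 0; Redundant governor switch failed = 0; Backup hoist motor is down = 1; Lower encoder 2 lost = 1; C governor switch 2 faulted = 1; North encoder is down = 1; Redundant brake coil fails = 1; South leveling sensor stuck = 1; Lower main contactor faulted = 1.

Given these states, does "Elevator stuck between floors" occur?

Brake release unavailable [AND]: Lower main contactor faulted=occurs, South leveling sensor stuck=occurs → all inputs occur → occurs.
Door loop fails [AND]: Backup hoist motor is down=occurs, Brake release unavailable=occurs, Auxiliary safety relay degraded=not, Redundant brake coil fails=occurs → not all inputs occur → does not occur.
Leveling path fails [OR]: Left door operator lost=not, Redundant governor switch failed=not, North encoder is down=occurs, Door loop fails=not → at least one input occurs → occurs.
Controller branch fails [OR]: Leveling path fails=occurs, Drive VFD is down=not, Upper door interlock stuck=not, Redundant door operator 2 failed=not → at least one input occurs → occurs.
Drive chain down [AND]: C governor switch 2 faulted=occurs, Lower encoder 2 lost=occurs → all inputs occur → occurs.
Elevator stuck between floors [AND]: Controller branch fails=occurs, Drive chain down=occurs → all inputs occur → occurs.

Yes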